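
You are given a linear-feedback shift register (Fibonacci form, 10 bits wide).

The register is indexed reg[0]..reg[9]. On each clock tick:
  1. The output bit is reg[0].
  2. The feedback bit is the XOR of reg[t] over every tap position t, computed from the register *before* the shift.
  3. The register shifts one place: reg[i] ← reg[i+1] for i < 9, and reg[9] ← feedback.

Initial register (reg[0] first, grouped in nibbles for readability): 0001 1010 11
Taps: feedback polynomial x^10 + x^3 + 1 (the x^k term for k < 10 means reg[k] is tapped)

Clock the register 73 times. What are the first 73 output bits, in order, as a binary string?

tick  register→output (feedback)
  0  0001101011→0 (1)
  1  0011010111→0 (1)
  2  0110101111→0 (0)
  3  1101011110→1 (0)
  4  1010111100→1 (1)
  5  0101111001→0 (1)
  6  1011110011→1 (0)
  7  0111100110→0 (1)
  8  1111001101→1 (0)
  9  1110011010→1 (1)
 10  1100110101→1 (1)
 11  1001101011→1 (0)
 12  0011010110→0 (1)
 13  0110101101→0 (0)
 14  1101011010→1 (0)
 15  1010110100→1 (1)
 16  0101101001→0 (1)
 17  1011010011→1 (0)
 18  0110100110→0 (0)
 19  1101001100→1 (0)
 20  1010011000→1 (1)
 21  0100110001→0 (0)
 22  1001100010→1 (0)
 23  0011000100→0 (1)
 24  0110001001→0 (0)
 25  1100010010→1 (1)
 26  1000100101→1 (1)
 27  0001001011→0 (1)
 28  0010010111→0 (0)
 29  0100101110→0 (0)
 30  1001011100→1 (0)
 31  0010111000→0 (0)
 32  0101110000→0 (1)
 33  1011100001→1 (0)
 34  0111000010→0 (1)
 35  1110000101→1 (1)
 36  1100001011→1 (1)
 37  1000010111→1 (1)
 38  0000101111→0 (0)
 39  0001011110→0 (1)
 40  0010111101→0 (0)
 41  0101111010→0 (1)
 42  1011110101→1 (0)
 43  0111101010→0 (1)
 44  1111010101→1 (0)
 45  1110101010→1 (1)
 46  1101010101→1 (0)
 47  1010101010→1 (1)
 48  0101010101→0 (1)
 49  1010101011→1 (1)
 50  0101010111→0 (1)
 51  1010101111→1 (1)
 52  0101011111→0 (1)
 53  1010111111→1 (1)
 54  0101111111→0 (1)
 55  1011111111→1 (0)
 56  0111111110→0 (1)
 57  1111111101→1 (0)
 58  1111111010→1 (0)
 59  1111110100→1 (0)
 60  1111101000→1 (0)
 61  1111010000→1 (0)
 62  1110100000→1 (1)
 63  1101000001→1 (0)
 64  1010000010→1 (1)
 65  0100000101→0 (0)
 66  1000001010→1 (1)
 67  0000010101→0 (0)
 68  0000101010→0 (0)
 69  0001010100→0 (1)
 70  0010101001→0 (0)
 71  0101010010→0 (1)
 72  1010100101→1 (1)

0001101011110011010110100110001001011100001011110101010101111111101000001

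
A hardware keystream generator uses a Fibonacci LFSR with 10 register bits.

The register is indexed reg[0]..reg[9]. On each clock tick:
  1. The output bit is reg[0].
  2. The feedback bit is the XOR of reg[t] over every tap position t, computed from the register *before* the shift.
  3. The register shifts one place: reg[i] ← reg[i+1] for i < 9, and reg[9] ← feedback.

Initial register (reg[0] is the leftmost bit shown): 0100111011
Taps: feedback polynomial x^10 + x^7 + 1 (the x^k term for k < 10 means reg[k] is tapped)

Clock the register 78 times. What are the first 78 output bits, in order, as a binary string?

010011101100101011101111010100011110100101010000010111111110101010101111010000

k : reg_k → out_k, fb_k
0: 0100111011 → 0, fb=0
1: 1001110110 → 1, fb=0
2: 0011101100 → 0, fb=1
3: 0111011001 → 0, fb=0
4: 1110110010 → 1, fb=1
5: 1101100101 → 1, fb=0
6: 1011001010 → 1, fb=1
7: 0110010101 → 0, fb=1
8: 1100101011 → 1, fb=1
9: 1001010111 → 1, fb=0
10: 0010101110 → 0, fb=1
11: 0101011101 → 0, fb=1
12: 1010111011 → 1, fb=1
13: 0101110111 → 0, fb=1
14: 1011101111 → 1, fb=0
15: 0111011110 → 0, fb=1
16: 1110111101 → 1, fb=0
17: 1101111010 → 1, fb=1
18: 1011110101 → 1, fb=0
19: 0111101010 → 0, fb=0
20: 1111010100 → 1, fb=0
21: 1110101000 → 1, fb=1
22: 1101010001 → 1, fb=1
23: 1010100011 → 1, fb=1
24: 0101000111 → 0, fb=1
25: 1010001111 → 1, fb=0
26: 0100011110 → 0, fb=1
27: 1000111101 → 1, fb=0
28: 0001111010 → 0, fb=0
29: 0011110100 → 0, fb=1
30: 0111101001 → 0, fb=0
31: 1111010010 → 1, fb=1
32: 1110100101 → 1, fb=0
33: 1101001010 → 1, fb=1
34: 1010010101 → 1, fb=0
35: 0100101010 → 0, fb=0
36: 1001010100 → 1, fb=0
37: 0010101000 → 0, fb=0
38: 0101010000 → 0, fb=0
39: 1010100000 → 1, fb=1
40: 0101000001 → 0, fb=0
41: 1010000010 → 1, fb=1
42: 0100000101 → 0, fb=1
43: 1000001011 → 1, fb=1
44: 0000010111 → 0, fb=1
45: 0000101111 → 0, fb=1
46: 0001011111 → 0, fb=1
47: 0010111111 → 0, fb=1
48: 0101111111 → 0, fb=1
49: 1011111111 → 1, fb=0
50: 0111111110 → 0, fb=1
51: 1111111101 → 1, fb=0
52: 1111111010 → 1, fb=1
53: 1111110101 → 1, fb=0
54: 1111101010 → 1, fb=1
55: 1111010101 → 1, fb=0
56: 1110101010 → 1, fb=1
57: 1101010101 → 1, fb=0
58: 1010101010 → 1, fb=1
59: 0101010101 → 0, fb=1
60: 1010101011 → 1, fb=1
61: 0101010111 → 0, fb=1
62: 1010101111 → 1, fb=0
63: 0101011110 → 0, fb=1
64: 1010111101 → 1, fb=0
65: 0101111010 → 0, fb=0
66: 1011110100 → 1, fb=0
67: 0111101000 → 0, fb=0
68: 1111010000 → 1, fb=1
69: 1110100001 → 1, fb=1
70: 1101000011 → 1, fb=1
71: 1010000111 → 1, fb=0
72: 0100001110 → 0, fb=1
73: 1000011101 → 1, fb=0
74: 0000111010 → 0, fb=0
75: 0001110100 → 0, fb=1
76: 0011101001 → 0, fb=0
77: 0111010010 → 0, fb=0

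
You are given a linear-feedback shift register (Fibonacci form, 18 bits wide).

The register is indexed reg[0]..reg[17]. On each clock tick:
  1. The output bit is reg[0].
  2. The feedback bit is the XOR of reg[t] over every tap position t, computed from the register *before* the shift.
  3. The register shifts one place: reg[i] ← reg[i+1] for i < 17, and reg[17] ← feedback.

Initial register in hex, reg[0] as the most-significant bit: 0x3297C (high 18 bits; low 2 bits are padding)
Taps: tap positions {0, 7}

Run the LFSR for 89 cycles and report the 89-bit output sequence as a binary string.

tick  register→output (feedback)
  0  001100101001011111→0 (0)
  1  011001010010111110→0 (1)
  2  110010100101111101→1 (1)
  3  100101001011111011→1 (1)
  4  001010010111110111→0 (1)
  5  010100101111101111→0 (0)
  6  101001011111011110→1 (0)
  7  010010111110111100→0 (1)
  8  100101111101111001→1 (0)
  9  001011111011110010→0 (1)
 10  010111110111100101→0 (1)
 11  101111101111001011→1 (1)
 12  011111011110010111→0 (1)
 13  111110111100101111→1 (0)
 14  111101111001011110→1 (0)
 15  111011110010111100→1 (0)
 16  110111100101111000→1 (1)
 17  101111001011110001→1 (1)
 18  011110010111100011→0 (1)
 19  111100101111000111→1 (1)
 20  111001011110001111→1 (0)
 21  110010111100011110→1 (0)
 22  100101111000111100→1 (0)
 23  001011110001111000→0 (1)
 24  010111100011110001→0 (0)
 25  101111000111100010→1 (1)
 26  011110001111000101→0 (0)
 27  111100011110001010→1 (0)
 28  111000111100010100→1 (0)
 29  110001111000101000→1 (0)
 30  100011110001010000→1 (0)
 31  000111100010100000→0 (0)
 32  001111000101000000→0 (0)
 33  011110001010000000→0 (0)
 34  111100010100000000→1 (0)
 35  111000101000000000→1 (1)
 36  110001010000000001→1 (0)
 37  100010100000000010→1 (1)
 38  000101000000000101→0 (0)
 39  001010000000001010→0 (0)
 40  010100000000010100→0 (0)
 41  101000000000101000→1 (1)
 42  010000000001010001→0 (0)
 43  100000000010100010→1 (1)
 44  000000000101000101→0 (0)
 45  000000001010001010→0 (0)
 46  000000010100010100→0 (1)
 47  000000101000101001→0 (0)
 48  000001010001010010→0 (1)
 49  000010100010100101→0 (0)
 50  000101000101001010→0 (0)
 51  001010001010010100→0 (0)
 52  010100010100101000→0 (1)
 53  101000101001010001→1 (1)
 54  010001010010100011→0 (1)
 55  100010100101000111→1 (1)
 56  000101001010001111→0 (0)
 57  001010010100011110→0 (1)
 58  010100101000111101→0 (0)
 59  101001010001111010→1 (0)
 60  010010100011110100→0 (0)
 61  100101000111101000→1 (1)
 62  001010001111010001→0 (0)
 63  010100011110100010→0 (1)
 64  101000111101000101→1 (0)
 65  010001111010001010→0 (1)
 66  100011110100010101→1 (0)
 67  000111101000101010→0 (0)
 68  001111010001010100→0 (1)
 69  011110100010101001→0 (0)
 70  111101000101010010→1 (1)
 71  111010001010100101→1 (1)
 72  110100010101001011→1 (0)
 73  101000101010010110→1 (1)
 74  010001010100101101→0 (1)
 75  100010101001011011→1 (1)
 76  000101010010110111→0 (1)
 77  001010100101101111→0 (0)
 78  010101001011011110→0 (0)
 79  101010010110111100→1 (0)
 80  010100101101111000→0 (0)
 81  101001011011110000→1 (0)
 82  010010110111100000→0 (1)
 83  100101101111000001→1 (1)
 84  001011011110000011→0 (1)
 85  010110111100000111→0 (1)
 86  101101111000001111→1 (0)
 87  011011110000011110→0 (1)
 88  110111100000111101→1 (1)

00110010100101111101111001011110001111000101000000000101000101001010001111010001010100101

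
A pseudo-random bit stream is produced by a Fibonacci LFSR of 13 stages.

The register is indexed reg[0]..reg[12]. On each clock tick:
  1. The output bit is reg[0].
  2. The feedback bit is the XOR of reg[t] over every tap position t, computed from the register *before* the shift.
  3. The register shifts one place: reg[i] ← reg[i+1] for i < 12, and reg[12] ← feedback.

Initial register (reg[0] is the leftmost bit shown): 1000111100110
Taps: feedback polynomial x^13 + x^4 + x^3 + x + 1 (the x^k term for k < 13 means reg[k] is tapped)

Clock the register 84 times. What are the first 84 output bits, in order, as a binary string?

100011110011000011011110110100111100011010110000101010101111000000111100100100110100

step | reg (before) | out | fb
   0 | 1000111100110 | 1 | 0
   1 | 0001111001100 | 0 | 0
   2 | 0011110011000 | 0 | 0
   3 | 0111100110000 | 0 | 1
   4 | 1111001100001 | 1 | 1
   5 | 1110011000011 | 1 | 0
   6 | 1100110000110 | 1 | 1
   7 | 1001100001101 | 1 | 1
   8 | 0011000011011 | 0 | 1
   9 | 0110000110111 | 0 | 1
  10 | 1100001101111 | 1 | 0
  11 | 1000011011110 | 1 | 1
  12 | 0000110111101 | 0 | 1
  13 | 0001101111011 | 0 | 0
  14 | 0011011110110 | 0 | 1
  15 | 0110111101101 | 0 | 0
  16 | 1101111011010 | 1 | 0
  17 | 1011110110100 | 1 | 1
  18 | 0111101101001 | 0 | 1
  19 | 1111011010011 | 1 | 1
  20 | 1110110100111 | 1 | 1
  21 | 1101101001111 | 1 | 0
  22 | 1011010011110 | 1 | 0
  23 | 0110100111100 | 0 | 0
  24 | 1101001111000 | 1 | 1
  25 | 1010011110001 | 1 | 1
  26 | 0100111100011 | 0 | 0
  27 | 1001111000110 | 1 | 1
  28 | 0011110001101 | 0 | 0
  29 | 0111100011010 | 0 | 1
  30 | 1111000110101 | 1 | 1
  31 | 1110001101011 | 1 | 0
  32 | 1100011010110 | 1 | 0
  33 | 1000110101100 | 1 | 0
  34 | 0001101011000 | 0 | 0
  35 | 0011010110000 | 0 | 1
  36 | 0110101100001 | 0 | 0
  37 | 1101011000010 | 1 | 1
  38 | 1010110000101 | 1 | 0
  39 | 0101100001010 | 0 | 1
  40 | 1011000010101 | 1 | 0
  41 | 0110000101010 | 0 | 1
  42 | 1100001010101 | 1 | 0
  43 | 1000010101010 | 1 | 1
  44 | 0000101010101 | 0 | 1
  45 | 0001010101011 | 0 | 1
  46 | 0010101010111 | 0 | 1
  47 | 0101010101111 | 0 | 0
  48 | 1010101011110 | 1 | 0
  49 | 0101010111100 | 0 | 0
  50 | 1010101111000 | 1 | 0
  51 | 0101011110000 | 0 | 0
  52 | 1010111100000 | 1 | 0
  53 | 0101111000000 | 0 | 1
  54 | 1011110000001 | 1 | 1
  55 | 0111100000011 | 0 | 1
  56 | 1111000000111 | 1 | 1
  57 | 1110000001111 | 1 | 0
  58 | 1100000011110 | 1 | 0
  59 | 1000000111100 | 1 | 1
  60 | 0000001111001 | 0 | 0
  61 | 0000011110010 | 0 | 0
  62 | 0000111100100 | 0 | 1
  63 | 0001111001001 | 0 | 0
  64 | 0011110010010 | 0 | 0
  65 | 0111100100100 | 0 | 1
  66 | 1111001001001 | 1 | 1
  67 | 1110010010011 | 1 | 0
  68 | 1100100100110 | 1 | 1
  69 | 1001001001101 | 1 | 0
  70 | 0010010011010 | 0 | 0
  71 | 0100100110100 | 0 | 0
  72 | 1001001101000 | 1 | 0
  73 | 0010011010000 | 0 | 0
  74 | 0100110100000 | 0 | 0
  75 | 1001101000000 | 1 | 1
  76 | 0011010000001 | 0 | 1
  77 | 0110100000011 | 0 | 0
  78 | 1101000000110 | 1 | 1
  79 | 1010000001101 | 1 | 1
  80 | 0100000011011 | 0 | 1
  81 | 1000000110111 | 1 | 1
  82 | 0000001101111 | 0 | 0
  83 | 0000011011110 | 0 | 0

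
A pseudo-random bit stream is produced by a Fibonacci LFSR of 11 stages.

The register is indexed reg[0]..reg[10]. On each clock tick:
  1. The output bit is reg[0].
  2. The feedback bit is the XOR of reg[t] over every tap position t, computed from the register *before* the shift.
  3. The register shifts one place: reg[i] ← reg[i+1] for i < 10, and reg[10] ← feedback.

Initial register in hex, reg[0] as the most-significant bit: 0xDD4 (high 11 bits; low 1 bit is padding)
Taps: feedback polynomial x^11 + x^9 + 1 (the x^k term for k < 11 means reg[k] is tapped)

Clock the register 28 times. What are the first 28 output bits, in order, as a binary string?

tick  register→output (feedback)
  0  11011101010→1 (0)
  1  10111010100→1 (1)
  2  01110101001→0 (0)
  3  11101010010→1 (0)
  4  11010100100→1 (1)
  5  10101001001→1 (1)
  6  01010010011→0 (1)
  7  10100100111→1 (0)
  8  01001001110→0 (1)
  9  10010011101→1 (1)
 10  00100111011→0 (1)
 11  01001110111→0 (1)
 12  10011101111→1 (0)
 13  00111011110→0 (1)
 14  01110111101→0 (0)
 15  11101111010→1 (0)
 16  11011110100→1 (1)
 17  10111101001→1 (1)
 18  01111010011→0 (1)
 19  11110100111→1 (0)
 20  11101001110→1 (0)
 21  11010011100→1 (1)
 22  10100111001→1 (1)
 23  01001110011→0 (1)
 24  10011100111→1 (0)
 25  00111001110→0 (1)
 26  01110011101→0 (0)
 27  11100111010→1 (0)

1101110101001001110111101001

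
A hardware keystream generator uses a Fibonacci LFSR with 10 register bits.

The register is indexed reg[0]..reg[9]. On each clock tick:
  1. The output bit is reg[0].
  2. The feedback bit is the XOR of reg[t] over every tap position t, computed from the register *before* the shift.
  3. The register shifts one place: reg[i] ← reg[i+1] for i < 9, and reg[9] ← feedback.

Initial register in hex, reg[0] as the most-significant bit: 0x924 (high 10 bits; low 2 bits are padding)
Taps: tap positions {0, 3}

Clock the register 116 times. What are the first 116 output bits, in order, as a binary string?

tick  register→output (feedback)
  0  1001001001→1 (0)
  1  0010010010→0 (0)
  2  0100100100→0 (0)
  3  1001001000→1 (0)
  4  0010010000→0 (0)
  5  0100100000→0 (0)
  6  1001000000→1 (0)
  7  0010000000→0 (0)
  8  0100000000→0 (0)
  9  1000000000→1 (1)
 10  0000000001→0 (0)
 11  0000000010→0 (0)
 12  0000000100→0 (0)
 13  0000001000→0 (0)
 14  0000010000→0 (0)
 15  0000100000→0 (0)
 16  0001000000→0 (1)
 17  0010000001→0 (0)
 18  0100000010→0 (0)
 19  1000000100→1 (1)
 20  0000001001→0 (0)
 21  0000010010→0 (0)
 22  0000100100→0 (0)
 23  0001001000→0 (1)
 24  0010010001→0 (0)
 25  0100100010→0 (0)
 26  1001000100→1 (0)
 27  0010001000→0 (0)
 28  0100010000→0 (0)
 29  1000100000→1 (1)
 30  0001000001→0 (1)
 31  0010000011→0 (0)
 32  0100000110→0 (0)
 33  1000001100→1 (1)
 34  0000011001→0 (0)
 35  0000110010→0 (0)
 36  0001100100→0 (1)
 37  0011001001→0 (1)
 38  0110010011→0 (0)
 39  1100100110→1 (1)
 40  1001001101→1 (0)
 41  0010011010→0 (0)
 42  0100110100→0 (0)
 43  1001101000→1 (0)
 44  0011010000→0 (1)
 45  0110100001→0 (0)
 46  1101000010→1 (0)
 47  1010000100→1 (1)
 48  0100001001→0 (0)
 49  1000010010→1 (1)
 50  0000100101→0 (0)
 51  0001001010→0 (1)
 52  0010010101→0 (0)
 53  0100101010→0 (0)
 54  1001010100→1 (0)
 55  0010101000→0 (0)
 56  0101010000→0 (1)
 57  1010100001→1 (1)
 58  0101000011→0 (1)
 59  1010000111→1 (1)
 60  0100001111→0 (0)
 61  1000011110→1 (1)
 62  0000111101→0 (0)
 63  0001111010→0 (1)
 64  0011110101→0 (1)
 65  0111101011→0 (1)
 66  1111010111→1 (0)
 67  1110101110→1 (1)
 68  1101011101→1 (0)
 69  1010111010→1 (1)
 70  0101110101→0 (1)
 71  1011101011→1 (0)
 72  0111010110→0 (1)
 73  1110101101→1 (1)
 74  1101011011→1 (0)
 75  1010110110→1 (1)
 76  0101101101→0 (1)
 77  1011011011→1 (0)
 78  0110110110→0 (0)
 79  1101101100→1 (0)
 80  1011011000→1 (0)
 81  0110110000→0 (0)
 82  1101100000→1 (0)
 83  1011000000→1 (0)
 84  0110000000→0 (0)
 85  1100000000→1 (1)
 86  1000000001→1 (1)
 87  0000000011→0 (0)
 88  0000000110→0 (0)
 89  0000001100→0 (0)
 90  0000011000→0 (0)
 91  0000110000→0 (0)
 92  0001100000→0 (1)
 93  0011000001→0 (1)
 94  0110000011→0 (0)
 95  1100000110→1 (1)
 96  1000001101→1 (1)
 97  0000011011→0 (0)
 98  0000110110→0 (0)
 99  0001101100→0 (1)
100  0011011001→0 (1)
101  0110110011→0 (0)
102  1101100110→1 (0)
103  1011001100→1 (0)
104  0110011000→0 (0)
105  1100110000→1 (1)
106  1001100001→1 (0)
107  0011000010→0 (1)
108  0110000101→0 (0)
109  1100001010→1 (1)
110  1000010101→1 (1)
111  0000101011→0 (0)
112  0001010110→0 (1)
113  0010101101→0 (0)
114  0101011010→0 (1)
115  1010110101→1 (1)

10010010010000000001000000100100010000011001001101000010010101000011110101110101101101100000000110000011011001100001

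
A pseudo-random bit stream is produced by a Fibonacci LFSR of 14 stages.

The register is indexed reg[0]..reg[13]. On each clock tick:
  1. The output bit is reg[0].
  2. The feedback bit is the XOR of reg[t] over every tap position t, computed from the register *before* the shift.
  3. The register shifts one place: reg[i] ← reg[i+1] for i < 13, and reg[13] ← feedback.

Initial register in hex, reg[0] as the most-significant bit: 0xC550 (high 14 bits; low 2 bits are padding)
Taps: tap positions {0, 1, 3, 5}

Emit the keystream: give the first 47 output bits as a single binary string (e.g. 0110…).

k : reg_k → out_k, fb_k
0: 11000101010100 → 1, fb=1
1: 10001010101001 → 1, fb=1
2: 00010101010011 → 0, fb=0
3: 00101010100110 → 0, fb=0
4: 01010101001100 → 0, fb=1
5: 10101010011001 → 1, fb=1
6: 01010100110011 → 0, fb=1
7: 10101001100111 → 1, fb=1
8: 01010011001111 → 0, fb=0
9: 10100110011110 → 1, fb=0
10: 01001100111100 → 0, fb=0
11: 10011001111000 → 1, fb=0
12: 00110011110000 → 0, fb=1
13: 01100111100001 → 0, fb=0
14: 11001111000010 → 1, fb=1
15: 10011110000101 → 1, fb=1
16: 00111100001011 → 0, fb=0
17: 01111000010110 → 0, fb=0
18: 11110000101100 → 1, fb=1
19: 11100001011001 → 1, fb=0
20: 11000010110010 → 1, fb=0
21: 10000101100100 → 1, fb=0
22: 00001011001000 → 0, fb=0
23: 00010110010000 → 0, fb=0
24: 00101100100000 → 0, fb=1
25: 01011001000001 → 0, fb=0
26: 10110010000010 → 1, fb=0
27: 01100100000100 → 0, fb=0
28: 11001000001000 → 1, fb=0
29: 10010000010000 → 1, fb=0
30: 00100000100000 → 0, fb=0
31: 01000001000000 → 0, fb=1
32: 10000010000001 → 1, fb=1
33: 00000100000011 → 0, fb=1
34: 00001000000111 → 0, fb=0
35: 00010000001110 → 0, fb=1
36: 00100000011101 → 0, fb=0
37: 01000000111010 → 0, fb=1
38: 10000001110101 → 1, fb=1
39: 00000011101011 → 0, fb=0
40: 00000111010110 → 0, fb=1
41: 00001110101101 → 0, fb=1
42: 00011101011011 → 0, fb=0
43: 00111010110110 → 0, fb=1
44: 01110101101101 → 0, fb=1
45: 11101011011011 → 1, fb=0
46: 11010110110110 → 1, fb=0

11000101010100110011110000101100100000100000011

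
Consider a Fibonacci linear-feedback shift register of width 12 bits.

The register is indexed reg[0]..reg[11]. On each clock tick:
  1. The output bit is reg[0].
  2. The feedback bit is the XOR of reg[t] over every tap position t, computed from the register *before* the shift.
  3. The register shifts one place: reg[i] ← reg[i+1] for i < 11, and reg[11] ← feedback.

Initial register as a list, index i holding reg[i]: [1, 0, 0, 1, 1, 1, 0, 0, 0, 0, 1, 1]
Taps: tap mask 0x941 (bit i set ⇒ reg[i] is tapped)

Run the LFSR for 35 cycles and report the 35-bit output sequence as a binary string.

10011100001100111101111011001100000

k : reg_k → out_k, fb_k
0: 100111000011 → 1, fb=0
1: 001110000110 → 0, fb=0
2: 011100001100 → 0, fb=1
3: 111000011001 → 1, fb=1
4: 110000110011 → 1, fb=1
5: 100001100111 → 1, fb=1
6: 000011001111 → 0, fb=0
7: 000110011110 → 0, fb=1
8: 001100111101 → 0, fb=1
9: 011001111011 → 0, fb=1
10: 110011110111 → 1, fb=1
11: 100111101111 → 1, fb=0
12: 001111011110 → 0, fb=1
13: 011110111101 → 0, fb=1
14: 111101111011 → 1, fb=0
15: 111011110110 → 1, fb=0
16: 110111101100 → 1, fb=1
17: 101111011001 → 1, fb=1
18: 011110110011 → 0, fb=0
19: 111101100110 → 1, fb=0
20: 111011001100 → 1, fb=0
21: 110110011000 → 1, fb=0
22: 101100110000 → 1, fb=0
23: 011001100000 → 0, fb=1
24: 110011000001 → 1, fb=0
25: 100110000010 → 1, fb=1
26: 001100000101 → 0, fb=1
27: 011000001011 → 0, fb=0
28: 110000010110 → 1, fb=1
29: 100000101101 → 1, fb=0
30: 000001011010 → 0, fb=1
31: 000010110101 → 0, fb=0
32: 000101101010 → 0, fb=0
33: 001011010100 → 0, fb=0
34: 010110101000 → 0, fb=0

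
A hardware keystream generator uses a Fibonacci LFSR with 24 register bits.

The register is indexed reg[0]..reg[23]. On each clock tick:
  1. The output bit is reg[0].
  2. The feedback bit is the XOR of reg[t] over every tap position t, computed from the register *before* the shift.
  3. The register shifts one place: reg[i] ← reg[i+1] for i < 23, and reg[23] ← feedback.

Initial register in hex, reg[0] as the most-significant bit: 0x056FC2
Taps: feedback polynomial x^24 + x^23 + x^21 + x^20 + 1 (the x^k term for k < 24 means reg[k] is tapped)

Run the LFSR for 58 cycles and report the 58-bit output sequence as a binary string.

0000010101101111110000100100111110111101001001110110011000

step | reg (before) | out | fb
   0 | 000001010110111111000010 | 0 | 0
   1 | 000010101101111110000100 | 0 | 1
   2 | 000101011011111100001001 | 0 | 0
   3 | 001010110111111000010010 | 0 | 0
   4 | 010101101111110000100100 | 0 | 1
   5 | 101011011111100001001001 | 1 | 1
   6 | 010110111111000010010011 | 0 | 1
   7 | 101101111110000100100111 | 1 | 1
   8 | 011011111100001001001111 | 0 | 1
   9 | 110111111000010010011111 | 1 | 0
  10 | 101111110000100100111110 | 1 | 1
  11 | 011111100001001001111101 | 0 | 1
  12 | 111111000010010011111011 | 1 | 1
  13 | 111110000100100111110111 | 1 | 1
  14 | 111100001001001111101111 | 1 | 0
  15 | 111000010010011111011110 | 1 | 1
  16 | 110000100100111110111101 | 1 | 0
  17 | 100001001001111101111010 | 1 | 0
  18 | 000010010011111011110100 | 0 | 1
  19 | 000100100111110111101001 | 0 | 0
  20 | 001001001111101111010010 | 0 | 0
  21 | 010010011111011110100100 | 0 | 1
  22 | 100100111110111101001001 | 1 | 1
  23 | 001001111101111010010011 | 0 | 1
  24 | 010011111011110100100111 | 0 | 0
  25 | 100111110111101001001110 | 1 | 1
  26 | 001111101111010010011101 | 0 | 1
  27 | 011111011110100100111011 | 0 | 0
  28 | 111110111101001001110110 | 1 | 0
  29 | 111101111010010011101100 | 1 | 1
  30 | 111011110100100111011001 | 1 | 1
  31 | 110111101001001110110011 | 1 | 0
  32 | 101111010010011101100110 | 1 | 0
  33 | 011110100100111011001100 | 0 | 0
  34 | 111101001001110110011000 | 1 | 0
  35 | 111010010011101100110000 | 1 | 1
  36 | 110100100111011001100001 | 1 | 0
  37 | 101001001110110011000010 | 1 | 1
  38 | 010010011101100110000101 | 0 | 0
  39 | 100100111011001100001010 | 1 | 0
  40 | 001001110110011000010100 | 0 | 1
  41 | 010011101100110000101001 | 0 | 0
  42 | 100111011001100001010010 | 1 | 1
  43 | 001110110011000010100101 | 0 | 0
  44 | 011101100110000101001010 | 0 | 1
  45 | 111011001100001010010101 | 1 | 1
  46 | 110110011000010100101011 | 1 | 1
  47 | 101100110000101001010111 | 1 | 1
  48 | 011001100001010010101111 | 0 | 1
  49 | 110011000010100101011111 | 1 | 0
  50 | 100110000101001010111110 | 1 | 1
  51 | 001100001010010101111101 | 0 | 1
  52 | 011000010100101011111011 | 0 | 0
  53 | 110000101001010111110110 | 1 | 0
  54 | 100001010010101111101100 | 1 | 1
  55 | 000010100101011111011001 | 0 | 0
  56 | 000101001010111110110010 | 0 | 0
  57 | 001010010101111101100100 | 0 | 1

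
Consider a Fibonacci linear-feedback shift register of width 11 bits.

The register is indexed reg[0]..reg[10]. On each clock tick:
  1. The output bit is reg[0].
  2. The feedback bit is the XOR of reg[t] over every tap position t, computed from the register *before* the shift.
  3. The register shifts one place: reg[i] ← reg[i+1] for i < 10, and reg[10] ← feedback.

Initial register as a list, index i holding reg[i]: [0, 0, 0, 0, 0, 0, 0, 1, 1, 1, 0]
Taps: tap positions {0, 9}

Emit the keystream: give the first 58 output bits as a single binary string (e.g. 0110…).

step | reg (before) | out | fb
   0 | 00000001110 | 0 | 1
   1 | 00000011101 | 0 | 0
   2 | 00000111010 | 0 | 1
   3 | 00001110101 | 0 | 0
   4 | 00011101010 | 0 | 1
   5 | 00111010101 | 0 | 0
   6 | 01110101010 | 0 | 1
   7 | 11101010101 | 1 | 1
   8 | 11010101011 | 1 | 0
   9 | 10101010110 | 1 | 0
  10 | 01010101100 | 0 | 0
  11 | 10101011000 | 1 | 1
  12 | 01010110001 | 0 | 0
  13 | 10101100010 | 1 | 0
  14 | 01011000100 | 0 | 0
  15 | 10110001000 | 1 | 1
  16 | 01100010001 | 0 | 0
  17 | 11000100010 | 1 | 0
  18 | 10001000100 | 1 | 1
  19 | 00010001001 | 0 | 0
  20 | 00100010010 | 0 | 1
  21 | 01000100101 | 0 | 0
  22 | 10001001010 | 1 | 0
  23 | 00010010100 | 0 | 0
  24 | 00100101000 | 0 | 0
  25 | 01001010000 | 0 | 0
  26 | 10010100000 | 1 | 1
  27 | 00101000001 | 0 | 0
  28 | 01010000010 | 0 | 1
  29 | 10100000101 | 1 | 1
  30 | 01000001011 | 0 | 1
  31 | 10000010111 | 1 | 0
  32 | 00000101110 | 0 | 1
  33 | 00001011101 | 0 | 0
  34 | 00010111010 | 0 | 1
  35 | 00101110101 | 0 | 0
  36 | 01011101010 | 0 | 1
  37 | 10111010101 | 1 | 1
  38 | 01110101011 | 0 | 1
  39 | 11101010111 | 1 | 0
  40 | 11010101110 | 1 | 0
  41 | 10101011100 | 1 | 1
  42 | 01010111001 | 0 | 0
  43 | 10101110010 | 1 | 0
  44 | 01011100100 | 0 | 0
  45 | 10111001000 | 1 | 1
  46 | 01110010001 | 0 | 0
  47 | 11100100010 | 1 | 0
  48 | 11001000100 | 1 | 1
  49 | 10010001001 | 1 | 1
  50 | 00100010011 | 0 | 1
  51 | 01000100111 | 0 | 1
  52 | 10001001111 | 1 | 0
  53 | 00010011110 | 0 | 1
  54 | 00100111101 | 0 | 0
  55 | 01001111010 | 0 | 1
  56 | 10011110101 | 1 | 1
  57 | 00111101011 | 0 | 1

0000000111010101011000100010010100000101110101011100100010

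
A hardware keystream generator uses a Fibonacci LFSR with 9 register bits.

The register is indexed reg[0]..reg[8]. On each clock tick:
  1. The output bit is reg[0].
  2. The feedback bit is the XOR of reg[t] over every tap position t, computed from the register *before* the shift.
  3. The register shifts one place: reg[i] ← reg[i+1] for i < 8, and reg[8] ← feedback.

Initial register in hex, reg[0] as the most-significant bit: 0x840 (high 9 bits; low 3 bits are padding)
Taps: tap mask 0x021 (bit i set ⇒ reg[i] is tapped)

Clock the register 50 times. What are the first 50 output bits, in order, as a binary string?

step | reg (before) | out | fb
   0 | 100001000 | 1 | 0
   1 | 000010000 | 0 | 0
   2 | 000100000 | 0 | 0
   3 | 001000000 | 0 | 0
   4 | 010000000 | 0 | 0
   5 | 100000000 | 1 | 1
   6 | 000000001 | 0 | 0
   7 | 000000010 | 0 | 0
   8 | 000000100 | 0 | 0
   9 | 000001000 | 0 | 1
  10 | 000010001 | 0 | 0
  11 | 000100010 | 0 | 0
  12 | 001000100 | 0 | 0
  13 | 010001000 | 0 | 1
  14 | 100010001 | 1 | 1
  15 | 000100011 | 0 | 0
  16 | 001000110 | 0 | 0
  17 | 010001100 | 0 | 1
  18 | 100011001 | 1 | 0
  19 | 000110010 | 0 | 0
  20 | 001100100 | 0 | 0
  21 | 011001000 | 0 | 1
  22 | 110010001 | 1 | 1
  23 | 100100011 | 1 | 1
  24 | 001000111 | 0 | 0
  25 | 010001110 | 0 | 1
  26 | 100011101 | 1 | 0
  27 | 000111010 | 0 | 1
  28 | 001110101 | 0 | 0
  29 | 011101010 | 0 | 1
  30 | 111010101 | 1 | 1
  31 | 110101011 | 1 | 0
  32 | 101010110 | 1 | 1
  33 | 010101101 | 0 | 1
  34 | 101011011 | 1 | 0
  35 | 010110110 | 0 | 0
  36 | 101101100 | 1 | 0
  37 | 011011000 | 0 | 1
  38 | 110110001 | 1 | 1
  39 | 101100011 | 1 | 1
  40 | 011000111 | 0 | 0
  41 | 110001110 | 1 | 0
  42 | 100011100 | 1 | 0
  43 | 000111000 | 0 | 1
  44 | 001110001 | 0 | 0
  45 | 011100010 | 0 | 0
  46 | 111000100 | 1 | 1
  47 | 110001001 | 1 | 0
  48 | 100010010 | 1 | 1
  49 | 000100101 | 0 | 0

10000100000000100010001100100011101010110110001110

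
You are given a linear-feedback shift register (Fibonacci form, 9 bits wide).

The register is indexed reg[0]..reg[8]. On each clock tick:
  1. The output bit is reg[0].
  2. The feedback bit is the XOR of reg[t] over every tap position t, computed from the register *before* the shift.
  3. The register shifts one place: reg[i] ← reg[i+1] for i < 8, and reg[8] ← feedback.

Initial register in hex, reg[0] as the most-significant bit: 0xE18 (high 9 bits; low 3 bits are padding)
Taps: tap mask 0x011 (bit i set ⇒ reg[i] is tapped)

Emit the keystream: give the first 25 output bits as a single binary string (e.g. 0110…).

1110000111111111000001111

k : reg_k → out_k, fb_k
0: 111000011 → 1, fb=1
1: 110000111 → 1, fb=1
2: 100001111 → 1, fb=1
3: 000011111 → 0, fb=1
4: 000111111 → 0, fb=1
5: 001111111 → 0, fb=1
6: 011111111 → 0, fb=1
7: 111111111 → 1, fb=0
8: 111111110 → 1, fb=0
9: 111111100 → 1, fb=0
10: 111111000 → 1, fb=0
11: 111110000 → 1, fb=0
12: 111100000 → 1, fb=1
13: 111000001 → 1, fb=1
14: 110000011 → 1, fb=1
15: 100000111 → 1, fb=1
16: 000001111 → 0, fb=0
17: 000011110 → 0, fb=1
18: 000111101 → 0, fb=1
19: 001111011 → 0, fb=1
20: 011110111 → 0, fb=1
21: 111101111 → 1, fb=1
22: 111011111 → 1, fb=0
23: 110111110 → 1, fb=0
24: 101111100 → 1, fb=0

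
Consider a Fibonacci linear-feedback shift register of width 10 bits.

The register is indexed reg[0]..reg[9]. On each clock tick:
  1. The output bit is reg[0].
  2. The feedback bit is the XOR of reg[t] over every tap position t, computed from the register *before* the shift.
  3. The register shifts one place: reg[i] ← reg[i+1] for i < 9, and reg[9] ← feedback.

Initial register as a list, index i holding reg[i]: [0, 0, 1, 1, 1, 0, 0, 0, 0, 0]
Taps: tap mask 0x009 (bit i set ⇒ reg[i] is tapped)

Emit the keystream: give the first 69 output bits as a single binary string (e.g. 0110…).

001110000011111001110011011110100010101011011111000010011101000111010

step | reg (before) | out | fb
   0 | 0011100000 | 0 | 1
   1 | 0111000001 | 0 | 1
   2 | 1110000011 | 1 | 1
   3 | 1100000111 | 1 | 1
   4 | 1000001111 | 1 | 1
   5 | 0000011111 | 0 | 0
   6 | 0000111110 | 0 | 0
   7 | 0001111100 | 0 | 1
   8 | 0011111001 | 0 | 1
   9 | 0111110011 | 0 | 1
  10 | 1111100111 | 1 | 0
  11 | 1111001110 | 1 | 0
  12 | 1110011100 | 1 | 1
  13 | 1100111001 | 1 | 1
  14 | 1001110011 | 1 | 0
  15 | 0011100110 | 0 | 1
  16 | 0111001101 | 0 | 1
  17 | 1110011011 | 1 | 1
  18 | 1100110111 | 1 | 1
  19 | 1001101111 | 1 | 0
  20 | 0011011110 | 0 | 1
  21 | 0110111101 | 0 | 0
  22 | 1101111010 | 1 | 0
  23 | 1011110100 | 1 | 0
  24 | 0111101000 | 0 | 1
  25 | 1111010001 | 1 | 0
  26 | 1110100010 | 1 | 1
  27 | 1101000101 | 1 | 0
  28 | 1010001010 | 1 | 1
  29 | 0100010101 | 0 | 0
  30 | 1000101010 | 1 | 1
  31 | 0001010101 | 0 | 1
  32 | 0010101011 | 0 | 0
  33 | 0101010110 | 0 | 1
  34 | 1010101101 | 1 | 1
  35 | 0101011011 | 0 | 1
  36 | 1010110111 | 1 | 1
  37 | 0101101111 | 0 | 1
  38 | 1011011111 | 1 | 0
  39 | 0110111110 | 0 | 0
  40 | 1101111100 | 1 | 0
  41 | 1011111000 | 1 | 0
  42 | 0111110000 | 0 | 1
  43 | 1111100001 | 1 | 0
  44 | 1111000010 | 1 | 0
  45 | 1110000100 | 1 | 1
  46 | 1100001001 | 1 | 1
  47 | 1000010011 | 1 | 1
  48 | 0000100111 | 0 | 0
  49 | 0001001110 | 0 | 1
  50 | 0010011101 | 0 | 0
  51 | 0100111010 | 0 | 0
  52 | 1001110100 | 1 | 0
  53 | 0011101000 | 0 | 1
  54 | 0111010001 | 0 | 1
  55 | 1110100011 | 1 | 1
  56 | 1101000111 | 1 | 0
  57 | 1010001110 | 1 | 1
  58 | 0100011101 | 0 | 0
  59 | 1000111010 | 1 | 1
  60 | 0001110101 | 0 | 1
  61 | 0011101011 | 0 | 1
  62 | 0111010111 | 0 | 1
  63 | 1110101111 | 1 | 1
  64 | 1101011111 | 1 | 0
  65 | 1010111110 | 1 | 1
  66 | 0101111101 | 0 | 1
  67 | 1011111011 | 1 | 0
  68 | 0111110110 | 0 | 1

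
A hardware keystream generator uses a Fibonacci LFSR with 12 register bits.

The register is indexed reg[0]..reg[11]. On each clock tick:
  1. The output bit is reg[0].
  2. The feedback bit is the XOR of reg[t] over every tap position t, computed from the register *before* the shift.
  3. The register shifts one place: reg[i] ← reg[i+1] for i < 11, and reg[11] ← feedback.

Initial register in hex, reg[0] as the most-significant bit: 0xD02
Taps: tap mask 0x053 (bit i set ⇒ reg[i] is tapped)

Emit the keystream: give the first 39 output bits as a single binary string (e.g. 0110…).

tick  register→output (feedback)
  0  110100000010→1 (0)
  1  101000000100→1 (1)
  2  010000001001→0 (1)
  3  100000010011→1 (1)
  4  000000100111→0 (1)
  5  000001001111→0 (0)
  6  000010011110→0 (1)
  7  000100111101→0 (1)
  8  001001111011→0 (1)
  9  010011110111→0 (1)
 10  100111101111→1 (1)
 11  001111011111→0 (1)
 12  011110111111→0 (1)
 13  111101111111→1 (1)
 14  111011111111→1 (0)
 15  110111111110→1 (0)
 16  101111111100→1 (1)
 17  011111111001→0 (1)
 18  111111110011→1 (0)
 19  111111100110→1 (0)
 20  111111001100→1 (1)
 21  111110011001→1 (1)
 22  111100110011→1 (1)
 23  111001100111→1 (1)
 24  110011001111→1 (1)
 25  100110011111→1 (0)
 26  001100111110→0 (1)
 27  011001111101→0 (0)
 28  110011111010→1 (0)
 29  100111110100→1 (1)
 30  001111101001→0 (0)
 31  011111010010→0 (0)
 32  111110100100→1 (0)
 33  111101001000→1 (0)
 34  111010010000→1 (1)
 35  110100100001→1 (1)
 36  101001000011→1 (1)
 37  010010000111→0 (0)
 38  100100001110→1 (1)

110100000010011110111111110011001111101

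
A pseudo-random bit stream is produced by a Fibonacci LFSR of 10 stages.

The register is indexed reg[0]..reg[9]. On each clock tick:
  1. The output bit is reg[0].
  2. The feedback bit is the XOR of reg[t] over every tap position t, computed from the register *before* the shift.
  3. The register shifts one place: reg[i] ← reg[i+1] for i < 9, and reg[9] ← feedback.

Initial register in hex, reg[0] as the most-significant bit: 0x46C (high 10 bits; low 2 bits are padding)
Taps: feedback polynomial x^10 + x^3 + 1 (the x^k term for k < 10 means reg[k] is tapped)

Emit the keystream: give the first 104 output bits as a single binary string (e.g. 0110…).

tick  register→output (feedback)
  0  0100011011→0 (0)
  1  1000110110→1 (1)
  2  0001101101→0 (1)
  3  0011011011→0 (1)
  4  0110110111→0 (0)
  5  1101101110→1 (0)
  6  1011011100→1 (0)
  7  0110111000→0 (0)
  8  1101110000→1 (0)
  9  1011100000→1 (0)
 10  0111000000→0 (1)
 11  1110000001→1 (1)
 12  1100000011→1 (1)
 13  1000000111→1 (1)
 14  0000001111→0 (0)
 15  0000011110→0 (0)
 16  0000111100→0 (0)
 17  0001111000→0 (1)
 18  0011110001→0 (1)
 19  0111100011→0 (1)
 20  1111000111→1 (0)
 21  1110001110→1 (1)
 22  1100011101→1 (1)
 23  1000111011→1 (1)
 24  0001110111→0 (1)
 25  0011101111→0 (1)
 26  0111011111→0 (1)
 27  1110111111→1 (1)
 28  1101111111→1 (0)
 29  1011111110→1 (0)
 30  0111111100→0 (1)
 31  1111111001→1 (0)
 32  1111110010→1 (0)
 33  1111100100→1 (0)
 34  1111001000→1 (0)
 35  1110010000→1 (1)
 36  1100100001→1 (1)
 37  1001000011→1 (0)
 38  0010000110→0 (0)
 39  0100001100→0 (0)
 40  1000011000→1 (1)
 41  0000110001→0 (0)
 42  0001100010→0 (1)
 43  0011000101→0 (1)
 44  0110001011→0 (0)
 45  1100010110→1 (1)
 46  1000101101→1 (1)
 47  0001011011→0 (1)
 48  0010110111→0 (0)
 49  0101101110→0 (1)
 50  1011011101→1 (0)
 51  0110111010→0 (0)
 52  1101110100→1 (0)
 53  1011101000→1 (0)
 54  0111010000→0 (1)
 55  1110100001→1 (1)
 56  1101000011→1 (0)
 57  1010000110→1 (1)
 58  0100001101→0 (0)
 59  1000011010→1 (1)
 60  0000110101→0 (0)
 61  0001101010→0 (1)
 62  0011010101→0 (1)
 63  0110101011→0 (0)
 64  1101010110→1 (0)
 65  1010101100→1 (1)
 66  0101011001→0 (1)
 67  1010110011→1 (1)
 68  0101100111→0 (1)
 69  1011001111→1 (0)
 70  0110011110→0 (0)
 71  1100111100→1 (1)
 72  1001111001→1 (0)
 73  0011110010→0 (1)
 74  0111100101→0 (1)
 75  1111001011→1 (0)
 76  1110010110→1 (1)
 77  1100101101→1 (1)
 78  1001011011→1 (0)
 79  0010110110→0 (0)
 80  0101101100→0 (1)
 81  1011011001→1 (0)
 82  0110110010→0 (0)
 83  1101100100→1 (0)
 84  1011001000→1 (0)
 85  0110010000→0 (0)
 86  1100100000→1 (1)
 87  1001000001→1 (0)
 88  0010000010→0 (0)
 89  0100000100→0 (0)
 90  1000001000→1 (1)
 91  0000010001→0 (0)
 92  0000100010→0 (0)
 93  0001000100→0 (1)
 94  0010001001→0 (0)
 95  0100010010→0 (0)
 96  1000100100→1 (1)
 97  0001001001→0 (1)
 98  0010010011→0 (0)
 99  0100100110→0 (0)
100  1001001100→1 (0)
101  0010011000→0 (0)
102  0100110000→0 (0)
103  1001100000→1 (0)

01000110110111000000111100011101111111001000011000101101110100001101010110011110010110110010000010001001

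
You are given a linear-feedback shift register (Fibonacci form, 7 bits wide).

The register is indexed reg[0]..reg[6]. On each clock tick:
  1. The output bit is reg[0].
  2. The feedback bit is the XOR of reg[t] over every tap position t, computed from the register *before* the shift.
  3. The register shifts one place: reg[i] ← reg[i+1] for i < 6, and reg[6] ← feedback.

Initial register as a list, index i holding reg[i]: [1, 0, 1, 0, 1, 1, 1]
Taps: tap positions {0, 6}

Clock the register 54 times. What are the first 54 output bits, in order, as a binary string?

tick  register→output (feedback)
  0  1010111→1 (0)
  1  0101110→0 (0)
  2  1011100→1 (1)
  3  0111001→0 (1)
  4  1110011→1 (0)
  5  1100110→1 (1)
  6  1001101→1 (0)
  7  0011010→0 (0)
  8  0110100→0 (0)
  9  1101000→1 (1)
 10  1010001→1 (0)
 11  0100010→0 (0)
 12  1000100→1 (1)
 13  0001001→0 (1)
 14  0010011→0 (1)
 15  0100111→0 (1)
 16  1001111→1 (0)
 17  0011110→0 (0)
 18  0111100→0 (0)
 19  1111000→1 (1)
 20  1110001→1 (0)
 21  1100010→1 (1)
 22  1000101→1 (0)
 23  0001010→0 (0)
 24  0010100→0 (0)
 25  0101000→0 (0)
 26  1010000→1 (1)
 27  0100001→0 (1)
 28  1000011→1 (0)
 29  0000110→0 (0)
 30  0001100→0 (0)
 31  0011000→0 (0)
 32  0110000→0 (0)
 33  1100000→1 (1)
 34  1000001→1 (0)
 35  0000010→0 (0)
 36  0000100→0 (0)
 37  0001000→0 (0)
 38  0010000→0 (0)
 39  0100000→0 (0)
 40  1000000→1 (1)
 41  0000001→0 (1)
 42  0000011→0 (1)
 43  0000111→0 (1)
 44  0001111→0 (1)
 45  0011111→0 (1)
 46  0111111→0 (1)
 47  1111111→1 (0)
 48  1111110→1 (1)
 49  1111101→1 (0)
 50  1111010→1 (1)
 51  1110101→1 (0)
 52  1101010→1 (1)
 53  1010101→1 (0)

101011100110100010011110001010000110000010000001111111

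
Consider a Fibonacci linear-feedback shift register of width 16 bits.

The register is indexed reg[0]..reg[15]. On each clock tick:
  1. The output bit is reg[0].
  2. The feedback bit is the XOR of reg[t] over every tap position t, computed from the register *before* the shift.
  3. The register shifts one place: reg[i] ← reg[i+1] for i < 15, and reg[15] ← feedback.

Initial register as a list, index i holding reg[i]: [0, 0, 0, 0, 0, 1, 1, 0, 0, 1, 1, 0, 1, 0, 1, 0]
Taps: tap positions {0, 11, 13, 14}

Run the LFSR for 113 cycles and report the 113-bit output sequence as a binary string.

tick  register→output (feedback)
  0  0000011001101010→0 (1)
  1  0000110011010101→0 (0)
  2  0001100110101010→0 (1)
  3  0011001101010101→0 (0)
  4  0110011010101010→0 (1)
  5  1100110101010101→1 (1)
  6  1001101010101011→1 (0)
  7  0011010101010110→0 (1)
  8  0110101010101101→0 (1)
  9  1101010101011011→1 (1)
 10  1010101010110111→1 (0)
 11  0101010101101110→0 (0)
 12  1010101011011100→1 (1)
 13  0101010110111001→0 (1)
 14  1010101101110011→1 (1)
 15  0101011011100111→0 (0)
 16  1010110111001110→1 (1)
 17  0101101110011101→0 (0)
 18  1011011100111010→1 (1)
 19  0110111001110101→0 (0)
 20  1101110011101010→1 (0)
 21  1011100111010100→1 (1)
 22  0111001110101001→0 (0)
 23  1110011101010010→1 (1)
 24  1100111010100101→1 (0)
 25  1001110101001010→1 (0)
 26  0011101010010100→0 (0)
 27  0111010100101000→0 (0)
 28  1110101001010000→1 (0)
 29  1101010010100000→1 (1)
 30  1010100101000001→1 (1)
 31  0101001010000011→0 (1)
 32  1010010100000111→1 (1)
 33  0100101000001111→0 (0)
 34  1001010000011110→1 (0)
 35  0010100000111100→0 (0)
 36  0101000001111000→0 (1)
 37  1010000011110001→1 (0)
 38  0100000111100010→0 (1)
 39  1000001111000101→1 (0)
 40  0000011110001010→0 (1)
 41  0000111100010101→0 (0)
 42  0001111000101010→0 (1)
 43  0011110001010101→0 (0)
 44  0111100010101010→0 (1)
 45  1111000101010101→1 (1)
 46  1110001010101011→1 (0)
 47  1100010101010110→1 (0)
 48  1000101010101100→1 (0)
 49  0001010101011000→0 (1)
 50  0010101010110001→0 (1)
 51  0101010101100011→0 (1)
 52  1010101011000111→1 (1)
 53  0101010110001111→0 (0)
 54  1010101100011110→1 (0)
 55  0101011000111100→0 (0)
 56  1010110001111000→1 (0)
 57  0101100011110000→0 (1)
 58  1011000111100001→1 (1)
 59  0110001111000011→0 (1)
 60  1100011110000111→1 (1)
 61  1000111100001111→1 (1)
 62  0001111000011111→0 (1)
 63  0011110000111111→0 (1)
 64  0111100001111111→0 (1)
 65  1111000011111111→1 (0)
 66  1110000111111110→1 (0)
 67  1100001111111100→1 (1)
 68  1000011111111001→1 (0)
 69  0000111111110010→0 (0)
 70  0001111111100100→0 (1)
 71  0011111111001001→0 (0)
 72  0111111110010010→0 (0)
 73  1111111100100100→1 (0)
 74  1111111001001000→1 (1)
 75  1111110010010001→1 (0)
 76  1111100100100010→1 (0)
 77  1111001001000100→1 (0)
 78  1110010010001000→1 (1)
 79  1100100100010001→1 (0)
 80  1001001000100010→1 (0)
 81  0010010001000100→0 (1)
 82  0100100010001001→0 (0)
 83  1001000100010010→1 (1)
 84  0010001000100101→0 (1)
 85  0100010001001011→0 (1)
 86  1000100010010111→1 (0)
 87  0001000100101110→0 (0)
 88  0010001001011100→0 (0)
 89  0100010010111000→0 (1)
 90  1000100101110001→1 (0)
 91  0001001011100010→0 (1)
 92  0010010111000101→0 (1)
 93  0100101110001011→0 (1)
 94  1001011100010111→1 (0)
 95  0010111000101110→0 (0)
 96  0101110001011100→0 (0)
 97  1011100010111000→1 (0)
 98  0111000101110000→0 (1)
 99  1110001011100001→1 (1)
100  1100010111000011→1 (0)
101  1000101110000110→1 (1)
102  0001011100001101→0 (1)
103  0010111000011011→0 (0)
104  0101110000110110→0 (1)
105  1011100001101101→1 (0)
106  0111000011011010→0 (0)
107  1110000110110100→1 (1)
108  1100001101101001→1 (1)
109  1000011011010011→1 (1)
110  0000110110100111→0 (0)
111  0001101101001110→0 (0)
112  0011011010011100→0 (0)

00000110011010101010110111001110101001010000011110001010101011000111100001111111100100100010001001011100010111000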